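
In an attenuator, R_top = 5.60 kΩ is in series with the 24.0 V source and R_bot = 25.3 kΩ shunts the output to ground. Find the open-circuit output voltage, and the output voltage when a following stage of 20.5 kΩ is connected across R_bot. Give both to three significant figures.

Open-circuit: V = 24.0 × 25.3/(5.60 + 25.3) = 19.7 V.
With the load, R_bot becomes R_bot‖R_L = 11.32 kΩ, so V = 24.0 × 11.32/16.92 = 16.1 V.

Unloaded: 19.7 V; loaded: 16.1 V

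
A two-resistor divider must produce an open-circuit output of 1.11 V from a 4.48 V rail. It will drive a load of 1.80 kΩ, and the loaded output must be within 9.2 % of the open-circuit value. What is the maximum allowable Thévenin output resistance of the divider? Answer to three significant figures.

Loading drop = R_th/(R_th + R_L) ≤ 0.0920, so R_th ≤ R_L · ε/(1−ε) = 1.80 kΩ × 0.0920/0.9080 = 182 Ω.
(Any R1, R2 with R2/(R1+R2) = 0.248 and R1‖R2 ≤ 182 Ω will meet the spec.)

R_th ≤ 182 Ω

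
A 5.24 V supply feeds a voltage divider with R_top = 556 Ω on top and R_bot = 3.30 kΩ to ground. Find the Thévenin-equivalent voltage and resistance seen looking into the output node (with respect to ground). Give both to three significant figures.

V_th = 4.48 V, R_th = 476 Ω

V_th is the open-circuit tap voltage: 5.24 × 3300/(556 + 3300) = 4.48 V.
With the supply zeroed, R_top and R_bot appear in parallel from the tap: R_th = R_top‖R_bot = (556 × 3300)/3856 = 476 Ω.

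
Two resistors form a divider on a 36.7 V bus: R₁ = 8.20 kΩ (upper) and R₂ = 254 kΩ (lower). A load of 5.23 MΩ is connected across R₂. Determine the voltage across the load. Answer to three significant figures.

The load sits in parallel with R₂: R₂‖R_L = (254 × 5230) / (254 + 5230) = 242.2 kΩ.
V_out = 36.7 × 242.2 / (8.20 + 242.2) = 36.7 × 242.2/250.4 = 35.5 V.

V_out ≈ 35.5 V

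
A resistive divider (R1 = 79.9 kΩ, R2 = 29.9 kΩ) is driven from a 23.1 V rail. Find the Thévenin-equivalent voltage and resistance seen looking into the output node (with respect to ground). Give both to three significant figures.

V_th = 6.29 V, R_th = 21.8 kΩ

V_th is the open-circuit tap voltage: 23.1 × 29.9/(79.9 + 29.9) = 6.29 V.
With the supply zeroed, R1 and R2 appear in parallel from the tap: R_th = R1‖R2 = (79.9 × 29.9)/109.8 = 21.8 kΩ.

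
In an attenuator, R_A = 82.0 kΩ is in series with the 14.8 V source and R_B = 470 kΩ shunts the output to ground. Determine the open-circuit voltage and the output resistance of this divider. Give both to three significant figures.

V_th = 12.6 V, R_th = 69.8 kΩ

V_th is the open-circuit tap voltage: 14.8 × 470/(82.0 + 470) = 12.6 V.
With the supply zeroed, R_A and R_B appear in parallel from the tap: R_th = R_A‖R_B = (82.0 × 470)/552.0 = 69.8 kΩ.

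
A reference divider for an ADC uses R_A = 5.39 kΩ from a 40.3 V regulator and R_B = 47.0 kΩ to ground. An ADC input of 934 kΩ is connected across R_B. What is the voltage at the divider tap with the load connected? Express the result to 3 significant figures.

V_out ≈ 36.0 V

The load sits in parallel with R_B: R_B‖R_L = (47.0 × 934) / (47.0 + 934) = 44.75 kΩ.
V_out = 40.3 × 44.75 / (5.39 + 44.75) = 40.3 × 44.75/50.14 = 36.0 V.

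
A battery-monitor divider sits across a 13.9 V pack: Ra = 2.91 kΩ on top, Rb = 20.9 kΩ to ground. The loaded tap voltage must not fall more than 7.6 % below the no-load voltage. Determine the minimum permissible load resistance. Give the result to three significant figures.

R_L(min) ≈ 31.1 kΩ

Output resistance R_th = Ra‖Rb = (2.91 × 20.9)/23.81 = 2.554 kΩ.
The fractional drop is R_th/(R_th + R_L); requiring this ≤ 0.0760 gives R_L ≥ R_th(1/0.0760 − 1) = 2.554 × 12.16 = 31.1 kΩ.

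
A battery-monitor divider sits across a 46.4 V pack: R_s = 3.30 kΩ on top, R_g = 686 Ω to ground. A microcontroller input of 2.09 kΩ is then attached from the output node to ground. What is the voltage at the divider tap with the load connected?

The load sits in parallel with R_g: R_g‖R_L = (686 × 2090) / (686 + 2090) = 516.5 Ω.
V_out = 46.4 × 516.5 / (3300 + 516.5) = 46.4 × 516.5/3816 = 6.28 V.
(Unloaded it would have been 7.99 V.)

V_out ≈ 6.28 V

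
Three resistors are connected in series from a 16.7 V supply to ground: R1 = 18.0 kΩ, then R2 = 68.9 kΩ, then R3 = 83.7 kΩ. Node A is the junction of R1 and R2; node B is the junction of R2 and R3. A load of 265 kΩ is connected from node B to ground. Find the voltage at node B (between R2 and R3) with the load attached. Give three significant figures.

V ≈ 7.06 V

At node B, R3 is in parallel with the load: R3‖R_L = 63.61 kΩ.
Below node A the resistance is R2 + (R3‖R_L) = 132.5 kΩ, so V_A = 16.7 × 132.5/150.5 = 14.70 V.
Then V_B = V_A × (R3‖R_L)/(R2 + R3‖R_L) = 14.70 × 63.61/132.5 = 7.06 V.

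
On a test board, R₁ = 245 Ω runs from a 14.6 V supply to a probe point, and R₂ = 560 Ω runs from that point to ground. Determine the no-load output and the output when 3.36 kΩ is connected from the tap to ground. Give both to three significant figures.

Open-circuit: V = 14.6 × 560/(245 + 560) = 10.2 V.
With the load, R₂ becomes R₂‖R_L = 480.0 Ω, so V = 14.6 × 480.0/725.0 = 9.67 V.

Unloaded: 10.2 V; loaded: 9.67 V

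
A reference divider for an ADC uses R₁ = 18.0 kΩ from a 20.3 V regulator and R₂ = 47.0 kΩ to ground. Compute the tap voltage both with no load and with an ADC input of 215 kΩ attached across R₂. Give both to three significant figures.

Open-circuit: V = 20.3 × 47.0/(18.0 + 47.0) = 14.7 V.
With the load, R₂ becomes R₂‖R_L = 38.57 kΩ, so V = 20.3 × 38.57/56.57 = 13.8 V.

Unloaded: 14.7 V; loaded: 13.8 V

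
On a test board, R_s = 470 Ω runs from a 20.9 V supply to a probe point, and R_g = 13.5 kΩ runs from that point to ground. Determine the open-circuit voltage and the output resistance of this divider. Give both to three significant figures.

V_th is the open-circuit tap voltage: 20.9 × 13500/(470 + 13500) = 20.2 V.
With the supply zeroed, R_s and R_g appear in parallel from the tap: R_th = R_s‖R_g = (470 × 13500)/13970 = 454 Ω.

V_th = 20.2 V, R_th = 454 Ω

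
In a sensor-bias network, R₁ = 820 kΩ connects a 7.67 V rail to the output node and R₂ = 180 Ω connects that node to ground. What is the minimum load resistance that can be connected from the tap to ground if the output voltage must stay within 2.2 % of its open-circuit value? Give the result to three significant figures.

R_L(min) ≈ 8.00 kΩ

Output resistance R_th = R₁‖R₂ = (820000 × 180)/820200 = 180.0 Ω.
The fractional drop is R_th/(R_th + R_L); requiring this ≤ 0.0220 gives R_L ≥ R_th(1/0.0220 − 1) = 180.0 × 44.45 = 8.00 kΩ.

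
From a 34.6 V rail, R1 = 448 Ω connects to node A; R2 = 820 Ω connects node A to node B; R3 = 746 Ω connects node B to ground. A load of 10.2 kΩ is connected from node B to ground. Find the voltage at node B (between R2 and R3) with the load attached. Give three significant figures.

V ≈ 12.3 V

At node B, R3 is in parallel with the load: R3‖R_L = 695.2 Ω.
Below node A the resistance is R2 + (R3‖R_L) = 1515 Ω, so V_A = 34.6 × 1515/1963 = 26.70 V.
Then V_B = V_A × (R3‖R_L)/(R2 + R3‖R_L) = 26.70 × 695.2/1515 = 12.3 V.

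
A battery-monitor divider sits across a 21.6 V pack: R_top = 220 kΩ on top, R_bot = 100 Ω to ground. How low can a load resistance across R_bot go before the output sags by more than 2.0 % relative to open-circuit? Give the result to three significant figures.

Output resistance R_th = R_top‖R_bot = (220000 × 100)/220100 = 99.95 Ω.
The fractional drop is R_th/(R_th + R_L); requiring this ≤ 0.0200 gives R_L ≥ R_th(1/0.0200 − 1) = 99.95 × 49.00 = 4.90 kΩ.

R_L(min) ≈ 4.90 kΩ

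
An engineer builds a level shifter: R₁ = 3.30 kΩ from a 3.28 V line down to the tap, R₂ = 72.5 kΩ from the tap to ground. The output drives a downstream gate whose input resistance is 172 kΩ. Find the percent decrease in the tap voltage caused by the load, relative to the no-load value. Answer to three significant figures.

1.80 %

The divider's output (Thévenin) resistance is R₁‖R₂ = 3.156 kΩ.
Fractional drop under load = R_th/(R_th + R_L) = 3.156 / (3.156 + 172) = 0.01802.
So the output falls by 1.80 %.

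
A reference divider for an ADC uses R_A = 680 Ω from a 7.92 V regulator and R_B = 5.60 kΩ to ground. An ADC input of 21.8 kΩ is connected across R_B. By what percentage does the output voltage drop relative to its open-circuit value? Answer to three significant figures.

2.71 %

The divider's output (Thévenin) resistance is R_A‖R_B = 606.4 Ω.
Fractional drop under load = R_th/(R_th + R_L) = 606.4 / (606.4 + 21800) = 0.02706.
So the output falls by 2.71 %.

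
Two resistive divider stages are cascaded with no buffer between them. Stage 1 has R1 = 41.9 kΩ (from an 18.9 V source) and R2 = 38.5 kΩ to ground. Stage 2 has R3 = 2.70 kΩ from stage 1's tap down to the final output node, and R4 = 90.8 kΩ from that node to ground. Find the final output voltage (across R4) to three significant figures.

Stage 2 presents R3+R4 = 93.50 kΩ as a load on stage 1's tap.
Stage 1's lower leg becomes R2‖(R3+R4) = 27.27 kΩ, so V_mid = 18.9 × 27.27/69.17 = 7.451 V.
Stage 2 is itself unloaded: V_out = V_mid × R4/(R3+R4) = 7.451 × 90.8/93.50 = 7.24 V.

V_out ≈ 7.24 V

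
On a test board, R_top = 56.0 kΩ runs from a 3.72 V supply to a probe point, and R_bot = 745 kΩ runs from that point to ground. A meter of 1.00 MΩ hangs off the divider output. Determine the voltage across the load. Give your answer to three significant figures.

The load sits in parallel with R_bot: R_bot‖R_L = (745 × 1000) / (745 + 1000) = 426.9 kΩ.
V_out = 3.72 × 426.9 / (56.0 + 426.9) = 3.72 × 426.9/482.9 = 3.29 V.

V_out ≈ 3.29 V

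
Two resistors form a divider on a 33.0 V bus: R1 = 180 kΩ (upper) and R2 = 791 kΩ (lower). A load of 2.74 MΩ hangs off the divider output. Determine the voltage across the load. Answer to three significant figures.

V_out ≈ 25.5 V

The load sits in parallel with R2: R2‖R_L = (791 × 2740) / (791 + 2740) = 613.8 kΩ.
V_out = 33.0 × 613.8 / (180 + 613.8) = 33.0 × 613.8/793.8 = 25.5 V.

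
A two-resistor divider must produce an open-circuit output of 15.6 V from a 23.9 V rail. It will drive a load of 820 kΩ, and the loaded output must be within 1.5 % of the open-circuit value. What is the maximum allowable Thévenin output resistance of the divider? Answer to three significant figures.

R_th ≤ 12.5 kΩ

Loading drop = R_th/(R_th + R_L) ≤ 0.0150, so R_th ≤ R_L · ε/(1−ε) = 820 kΩ × 0.0150/0.9850 = 12.5 kΩ.
(Any R1, R2 with R2/(R1+R2) = 0.653 and R1‖R2 ≤ 12.5 kΩ will meet the spec.)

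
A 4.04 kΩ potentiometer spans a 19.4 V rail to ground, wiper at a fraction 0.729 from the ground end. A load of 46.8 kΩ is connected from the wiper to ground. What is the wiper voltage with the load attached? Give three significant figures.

V ≈ 13.9 V

The wiper splits the pot into (1−α)R = 1.095 kΩ above and αR = 2.945 kΩ below.
Lower section ‖ load = 2.771 kΩ.
V_wiper = 19.4 × 2.771/(1.095 + 2.771) = 13.9 V.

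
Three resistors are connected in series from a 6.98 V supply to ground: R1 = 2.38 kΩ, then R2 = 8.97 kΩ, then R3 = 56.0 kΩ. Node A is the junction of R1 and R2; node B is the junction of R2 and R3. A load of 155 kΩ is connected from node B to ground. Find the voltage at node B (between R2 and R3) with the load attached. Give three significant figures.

V ≈ 5.47 V

At node B, R3 is in parallel with the load: R3‖R_L = 41.14 kΩ.
Below node A the resistance is R2 + (R3‖R_L) = 50.11 kΩ, so V_A = 6.98 × 50.11/52.49 = 6.663 V.
Then V_B = V_A × (R3‖R_L)/(R2 + R3‖R_L) = 6.663 × 41.14/50.11 = 5.47 V.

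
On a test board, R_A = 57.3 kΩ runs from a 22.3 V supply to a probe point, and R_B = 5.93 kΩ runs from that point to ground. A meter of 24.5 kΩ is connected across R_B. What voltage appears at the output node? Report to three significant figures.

The load sits in parallel with R_B: R_B‖R_L = (5.93 × 24.5) / (5.93 + 24.5) = 4.774 kΩ.
V_out = 22.3 × 4.774 / (57.3 + 4.774) = 22.3 × 4.774/62.07 = 1.72 V.
(Unloaded it would have been 2.09 V.)

V_out ≈ 1.72 V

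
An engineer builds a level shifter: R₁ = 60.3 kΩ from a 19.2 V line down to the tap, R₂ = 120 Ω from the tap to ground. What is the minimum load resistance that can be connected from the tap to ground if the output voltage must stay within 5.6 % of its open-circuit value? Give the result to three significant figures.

R_L(min) ≈ 2.02 kΩ

Output resistance R_th = R₁‖R₂ = (60300 × 120)/60420 = 119.8 Ω.
The fractional drop is R_th/(R_th + R_L); requiring this ≤ 0.0560 gives R_L ≥ R_th(1/0.0560 − 1) = 119.8 × 16.86 = 2.02 kΩ.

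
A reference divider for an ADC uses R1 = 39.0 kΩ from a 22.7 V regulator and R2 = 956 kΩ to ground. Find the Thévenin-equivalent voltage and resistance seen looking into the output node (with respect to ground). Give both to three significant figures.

V_th is the open-circuit tap voltage: 22.7 × 956/(39.0 + 956) = 21.8 V.
With the supply zeroed, R1 and R2 appear in parallel from the tap: R_th = R1‖R2 = (39.0 × 956)/995.0 = 37.5 kΩ.

V_th = 21.8 V, R_th = 37.5 kΩ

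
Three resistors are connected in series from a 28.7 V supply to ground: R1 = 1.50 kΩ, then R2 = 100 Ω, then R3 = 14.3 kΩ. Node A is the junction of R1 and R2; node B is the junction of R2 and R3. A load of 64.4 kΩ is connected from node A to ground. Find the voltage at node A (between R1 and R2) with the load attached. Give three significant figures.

Below node A the series string R2+R3 = 14400 Ω sits in parallel with the 64400 Ω load: 11770 Ω.
V_A = 28.7 × 11770/(1500 + 11770) = 25.5 V.

V ≈ 25.5 V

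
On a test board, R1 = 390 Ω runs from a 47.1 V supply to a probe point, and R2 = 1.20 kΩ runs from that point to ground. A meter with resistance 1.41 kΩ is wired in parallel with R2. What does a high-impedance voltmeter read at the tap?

V_out ≈ 29.4 V

The load sits in parallel with R2: R2‖R_L = (1200 × 1410) / (1200 + 1410) = 648.3 Ω.
V_out = 47.1 × 648.3 / (390 + 648.3) = 47.1 × 648.3/1038 = 29.4 V.
(Unloaded it would have been 35.5 V.)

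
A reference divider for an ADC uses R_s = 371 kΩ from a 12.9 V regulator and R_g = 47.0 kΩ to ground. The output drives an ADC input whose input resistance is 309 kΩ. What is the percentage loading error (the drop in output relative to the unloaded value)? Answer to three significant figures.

11.9 %

Unloaded V = 12.9 × 47.0/418.0 = 1.4505 V.
Loaded: R_g‖R_L = 40.79 kΩ, giving V = 12.9 × 40.79/411.8 = 1.2780 V.
Drop = (1.4505 − 1.2780) / 1.4505 = 11.9 %.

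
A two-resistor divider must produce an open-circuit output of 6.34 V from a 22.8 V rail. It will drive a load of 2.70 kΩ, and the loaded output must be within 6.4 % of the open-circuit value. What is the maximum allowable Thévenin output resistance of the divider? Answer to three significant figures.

Loading drop = R_th/(R_th + R_L) ≤ 0.0640, so R_th ≤ R_L · ε/(1−ε) = 2.70 kΩ × 0.0640/0.9360 = 185 Ω.

R_th ≤ 185 Ω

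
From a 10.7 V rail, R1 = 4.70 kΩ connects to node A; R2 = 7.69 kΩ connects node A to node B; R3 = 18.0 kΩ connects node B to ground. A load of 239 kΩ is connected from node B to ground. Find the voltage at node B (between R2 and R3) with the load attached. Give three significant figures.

V ≈ 6.15 V

At node B, R3 is in parallel with the load: R3‖R_L = 16.74 kΩ.
Below node A the resistance is R2 + (R3‖R_L) = 24.43 kΩ, so V_A = 10.7 × 24.43/29.13 = 8.974 V.
Then V_B = V_A × (R3‖R_L)/(R2 + R3‖R_L) = 8.974 × 16.74/24.43 = 6.15 V.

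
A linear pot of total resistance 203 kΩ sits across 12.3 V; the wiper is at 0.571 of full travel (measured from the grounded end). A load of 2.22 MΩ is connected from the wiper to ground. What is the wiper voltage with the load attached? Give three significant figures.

The wiper splits the pot into (1−α)R = 87.09 kΩ above and αR = 115.9 kΩ below.
Lower section ‖ load = 110.2 kΩ.
V_wiper = 12.3 × 110.2/(87.09 + 110.2) = 6.87 V.

V ≈ 6.87 V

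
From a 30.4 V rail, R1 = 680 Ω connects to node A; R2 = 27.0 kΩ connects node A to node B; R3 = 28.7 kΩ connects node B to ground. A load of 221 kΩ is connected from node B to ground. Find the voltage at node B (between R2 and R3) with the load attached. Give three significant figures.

At node B, R3 is in parallel with the load: R3‖R_L = 25400 Ω.
Below node A the resistance is R2 + (R3‖R_L) = 52400 Ω, so V_A = 30.4 × 52400/53080 = 30.01 V.
Then V_B = V_A × (R3‖R_L)/(R2 + R3‖R_L) = 30.01 × 25400/52400 = 14.5 V.

V ≈ 14.5 V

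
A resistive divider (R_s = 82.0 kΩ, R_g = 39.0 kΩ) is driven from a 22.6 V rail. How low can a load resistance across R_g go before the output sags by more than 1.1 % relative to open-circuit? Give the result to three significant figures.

Output resistance R_th = R_s‖R_g = (82.0 × 39.0)/121.0 = 26.43 kΩ.
The fractional drop is R_th/(R_th + R_L); requiring this ≤ 0.0110 gives R_L ≥ R_th(1/0.0110 − 1) = 26.43 × 89.91 = 2.38 MΩ.

R_L(min) ≈ 2.38 MΩ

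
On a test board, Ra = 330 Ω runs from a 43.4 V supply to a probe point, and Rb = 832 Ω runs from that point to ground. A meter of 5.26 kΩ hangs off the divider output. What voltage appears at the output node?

The load sits in parallel with Rb: Rb‖R_L = (832 × 5260) / (832 + 5260) = 718.4 Ω.
V_out = 43.4 × 718.4 / (330 + 718.4) = 43.4 × 718.4/1048 = 29.7 V.
(Unloaded it would have been 31.1 V.)

V_out ≈ 29.7 V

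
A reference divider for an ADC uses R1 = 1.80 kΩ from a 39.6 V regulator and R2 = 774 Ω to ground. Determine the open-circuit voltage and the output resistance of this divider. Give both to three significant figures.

V_th is the open-circuit tap voltage: 39.6 × 774/(1800 + 774) = 11.9 V.
With the supply zeroed, R1 and R2 appear in parallel from the tap: R_th = R1‖R2 = (1800 × 774)/2574 = 541 Ω.

V_th = 11.9 V, R_th = 541 Ω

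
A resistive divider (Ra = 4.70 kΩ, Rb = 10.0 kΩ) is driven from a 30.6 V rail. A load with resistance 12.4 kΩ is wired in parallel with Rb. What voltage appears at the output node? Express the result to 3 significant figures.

V_out ≈ 16.5 V

The load sits in parallel with Rb: Rb‖R_L = (10.0 × 12.4) / (10.0 + 12.4) = 5.536 kΩ.
V_out = 30.6 × 5.536 / (4.70 + 5.536) = 30.6 × 5.536/10.24 = 16.5 V.
(Unloaded it would have been 20.8 V.)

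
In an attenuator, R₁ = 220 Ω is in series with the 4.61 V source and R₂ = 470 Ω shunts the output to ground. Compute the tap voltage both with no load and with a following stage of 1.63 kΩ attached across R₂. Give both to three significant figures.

Open-circuit: V = 4.61 × 470/(220 + 470) = 3.14 V.
With the load, R₂ becomes R₂‖R_L = 364.8 Ω, so V = 4.61 × 364.8/584.8 = 2.88 V.

Unloaded: 3.14 V; loaded: 2.88 V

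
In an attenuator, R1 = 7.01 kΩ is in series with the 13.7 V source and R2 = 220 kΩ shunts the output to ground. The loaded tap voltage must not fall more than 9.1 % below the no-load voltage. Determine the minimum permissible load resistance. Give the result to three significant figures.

R_L(min) ≈ 67.9 kΩ

Output resistance R_th = R1‖R2 = (7.01 × 220)/227.0 = 6.794 kΩ.
The fractional drop is R_th/(R_th + R_L); requiring this ≤ 0.0910 gives R_L ≥ R_th(1/0.0910 − 1) = 6.794 × 9.989 = 67.9 kΩ.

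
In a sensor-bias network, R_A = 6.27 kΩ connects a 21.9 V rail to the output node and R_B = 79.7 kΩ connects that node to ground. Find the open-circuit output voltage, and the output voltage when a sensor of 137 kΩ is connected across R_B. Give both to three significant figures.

Unloaded: 20.3 V; loaded: 19.5 V

Open-circuit: V = 21.9 × 79.7/(6.27 + 79.7) = 20.3 V.
With the load, R_B becomes R_B‖R_L = 50.39 kΩ, so V = 21.9 × 50.39/56.66 = 19.5 V.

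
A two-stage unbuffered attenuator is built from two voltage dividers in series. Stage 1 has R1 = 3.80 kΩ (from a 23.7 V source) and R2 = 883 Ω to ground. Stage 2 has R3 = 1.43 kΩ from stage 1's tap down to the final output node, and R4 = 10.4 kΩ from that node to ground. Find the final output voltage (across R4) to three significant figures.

V_out ≈ 3.70 V

Stage 2 presents R3+R4 = 11830 Ω as a load on stage 1's tap.
Stage 1's lower leg becomes R2‖(R3+R4) = 821.7 Ω, so V_mid = 23.7 × 821.7/4622 = 4.214 V.
Stage 2 is itself unloaded: V_out = V_mid × R4/(R3+R4) = 4.214 × 10400/11830 = 3.70 V.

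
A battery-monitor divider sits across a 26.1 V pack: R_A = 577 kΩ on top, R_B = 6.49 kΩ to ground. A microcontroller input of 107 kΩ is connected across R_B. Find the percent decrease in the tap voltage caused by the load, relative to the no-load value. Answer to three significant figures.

5.66 %

The divider's output (Thévenin) resistance is R_A‖R_B = 6.418 kΩ.
Fractional drop under load = R_th/(R_th + R_L) = 6.418 / (6.418 + 107) = 0.05659.
So the output falls by 5.66 %.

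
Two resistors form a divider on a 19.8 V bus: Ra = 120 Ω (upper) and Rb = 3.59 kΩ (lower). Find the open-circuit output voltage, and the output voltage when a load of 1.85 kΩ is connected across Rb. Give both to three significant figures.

Open-circuit: V = 19.8 × 3590/(120 + 3590) = 19.2 V.
With the load, Rb becomes Rb‖R_L = 1221 Ω, so V = 19.8 × 1221/1341 = 18.0 V.

Unloaded: 19.2 V; loaded: 18.0 V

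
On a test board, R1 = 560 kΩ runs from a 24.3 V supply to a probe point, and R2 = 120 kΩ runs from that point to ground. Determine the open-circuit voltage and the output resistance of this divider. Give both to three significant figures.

V_th is the open-circuit tap voltage: 24.3 × 120/(560 + 120) = 4.29 V.
With the supply zeroed, R1 and R2 appear in parallel from the tap: R_th = R1‖R2 = (560 × 120)/680.0 = 98.8 kΩ.

V_th = 4.29 V, R_th = 98.8 kΩ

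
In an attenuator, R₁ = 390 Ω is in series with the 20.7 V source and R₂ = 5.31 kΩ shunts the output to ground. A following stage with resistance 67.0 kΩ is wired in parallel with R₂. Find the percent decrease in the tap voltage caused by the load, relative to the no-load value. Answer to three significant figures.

0.539 %

The divider's output (Thévenin) resistance is R₁‖R₂ = 363.3 Ω.
Fractional drop under load = R_th/(R_th + R_L) = 363.3 / (363.3 + 67000) = 0.005393.
So the output falls by 0.539 %.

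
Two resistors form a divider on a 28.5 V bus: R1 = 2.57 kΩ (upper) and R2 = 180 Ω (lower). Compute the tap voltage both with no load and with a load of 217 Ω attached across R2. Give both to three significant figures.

Open-circuit: V = 28.5 × 180/(2570 + 180) = 1.87 V.
With the load, R2 becomes R2‖R_L = 98.39 Ω, so V = 28.5 × 98.39/2668 = 1.05 V.

Unloaded: 1.87 V; loaded: 1.05 V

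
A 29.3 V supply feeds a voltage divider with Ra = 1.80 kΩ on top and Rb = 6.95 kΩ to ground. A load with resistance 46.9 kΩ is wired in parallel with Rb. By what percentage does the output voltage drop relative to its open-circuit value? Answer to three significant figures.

2.96 %

The divider's output (Thévenin) resistance is Ra‖Rb = 1.430 kΩ.
Fractional drop under load = R_th/(R_th + R_L) = 1.430 / (1.430 + 46.9) = 0.02958.
So the output falls by 2.96 %.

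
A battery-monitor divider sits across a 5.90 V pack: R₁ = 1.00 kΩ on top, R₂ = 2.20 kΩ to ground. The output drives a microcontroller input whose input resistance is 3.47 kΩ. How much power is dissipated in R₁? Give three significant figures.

P ≈ 6.32 mW

Total resistance from the source is R₁ + (R₂‖R_L) = 2.346 kΩ, so I = 5.90/2.346 kΩ = 2.515 mA.
P = I²·R₁ = (2.515 mA)² × 1.00 kΩ = 6.32 mW.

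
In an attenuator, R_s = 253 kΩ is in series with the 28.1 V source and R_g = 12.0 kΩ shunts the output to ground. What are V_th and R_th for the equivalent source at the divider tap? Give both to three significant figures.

V_th is the open-circuit tap voltage: 28.1 × 12.0/(253 + 12.0) = 1.27 V.
With the supply zeroed, R_s and R_g appear in parallel from the tap: R_th = R_s‖R_g = (253 × 12.0)/265.0 = 11.5 kΩ.

V_th = 1.27 V, R_th = 11.5 kΩ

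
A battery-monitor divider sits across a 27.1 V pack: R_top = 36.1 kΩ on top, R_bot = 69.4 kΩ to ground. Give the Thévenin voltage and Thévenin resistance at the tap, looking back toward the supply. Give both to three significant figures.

V_th is the open-circuit tap voltage: 27.1 × 69.4/(36.1 + 69.4) = 17.8 V.
With the supply zeroed, R_top and R_bot appear in parallel from the tap: R_th = R_top‖R_bot = (36.1 × 69.4)/105.5 = 23.7 kΩ.

V_th = 17.8 V, R_th = 23.7 kΩ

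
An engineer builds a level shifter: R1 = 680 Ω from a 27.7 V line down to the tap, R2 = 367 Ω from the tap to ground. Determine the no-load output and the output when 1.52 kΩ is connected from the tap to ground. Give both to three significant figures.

Open-circuit: V = 27.7 × 367/(680 + 367) = 9.71 V.
With the load, R2 becomes R2‖R_L = 295.6 Ω, so V = 27.7 × 295.6/975.6 = 8.39 V.

Unloaded: 9.71 V; loaded: 8.39 V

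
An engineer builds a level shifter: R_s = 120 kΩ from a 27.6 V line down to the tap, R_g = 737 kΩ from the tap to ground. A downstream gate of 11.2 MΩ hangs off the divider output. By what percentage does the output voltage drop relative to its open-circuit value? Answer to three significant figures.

0.913 %

The divider's output (Thévenin) resistance is R_s‖R_g = 103.2 kΩ.
Fractional drop under load = R_th/(R_th + R_L) = 103.2 / (103.2 + 11200) = 0.009130.
So the output falls by 0.913 %.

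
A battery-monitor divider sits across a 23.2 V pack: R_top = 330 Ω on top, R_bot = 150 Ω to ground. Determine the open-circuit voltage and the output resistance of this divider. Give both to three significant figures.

V_th is the open-circuit tap voltage: 23.2 × 150/(330 + 150) = 7.25 V.
With the supply zeroed, R_top and R_bot appear in parallel from the tap: R_th = R_top‖R_bot = (330 × 150)/480.0 = 103 Ω.

V_th = 7.25 V, R_th = 103 Ω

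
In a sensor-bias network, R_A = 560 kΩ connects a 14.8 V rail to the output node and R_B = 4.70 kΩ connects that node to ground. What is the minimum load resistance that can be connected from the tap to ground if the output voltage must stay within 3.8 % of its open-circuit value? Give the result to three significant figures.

Output resistance R_th = R_A‖R_B = (560 × 4.70)/564.7 = 4.661 kΩ.
The fractional drop is R_th/(R_th + R_L); requiring this ≤ 0.0380 gives R_L ≥ R_th(1/0.0380 − 1) = 4.661 × 25.32 = 118 kΩ.

R_L(min) ≈ 118 kΩ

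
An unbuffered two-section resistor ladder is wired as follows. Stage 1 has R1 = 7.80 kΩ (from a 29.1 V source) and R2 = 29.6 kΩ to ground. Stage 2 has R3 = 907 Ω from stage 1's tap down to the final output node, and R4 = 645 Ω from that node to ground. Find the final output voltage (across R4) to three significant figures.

Stage 2 presents R3+R4 = 1552 Ω as a load on stage 1's tap.
Stage 1's lower leg becomes R2‖(R3+R4) = 1475 Ω, so V_mid = 29.1 × 1475/9275 = 4.627 V.
Stage 2 is itself unloaded: V_out = V_mid × R4/(R3+R4) = 4.627 × 645/1552 = 1.92 V.

V_out ≈ 1.92 V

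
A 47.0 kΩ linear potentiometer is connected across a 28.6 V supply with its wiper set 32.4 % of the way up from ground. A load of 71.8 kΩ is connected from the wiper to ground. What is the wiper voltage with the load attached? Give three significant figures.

The wiper splits the pot into (1−α)R = 31.77 kΩ above and αR = 15.23 kΩ below.
Lower section ‖ load = 12.56 kΩ.
V_wiper = 28.6 × 12.56/(31.77 + 12.56) = 8.10 V.

V ≈ 8.10 V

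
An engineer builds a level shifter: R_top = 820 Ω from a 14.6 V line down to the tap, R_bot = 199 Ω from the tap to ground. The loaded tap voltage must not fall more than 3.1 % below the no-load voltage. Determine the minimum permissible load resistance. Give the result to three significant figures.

R_L(min) ≈ 5.01 kΩ

Output resistance R_th = R_top‖R_bot = (820 × 199)/1019 = 160.1 Ω.
The fractional drop is R_th/(R_th + R_L); requiring this ≤ 0.0310 gives R_L ≥ R_th(1/0.0310 − 1) = 160.1 × 31.26 = 5.01 kΩ.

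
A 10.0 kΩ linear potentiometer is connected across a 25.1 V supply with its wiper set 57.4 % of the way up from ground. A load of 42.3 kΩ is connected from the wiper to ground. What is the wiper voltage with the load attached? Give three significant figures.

V ≈ 13.6 V

The wiper splits the pot into (1−α)R = 4.260 kΩ above and αR = 5.740 kΩ below.
Lower section ‖ load = 5.054 kΩ.
V_wiper = 25.1 × 5.054/(4.260 + 5.054) = 13.6 V.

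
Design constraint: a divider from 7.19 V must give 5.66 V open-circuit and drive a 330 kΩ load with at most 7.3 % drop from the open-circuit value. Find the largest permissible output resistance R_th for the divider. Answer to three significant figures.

R_th ≤ 26.0 kΩ

Loading drop = R_th/(R_th + R_L) ≤ 0.0730, so R_th ≤ R_L · ε/(1−ε) = 330 kΩ × 0.0730/0.9270 = 26.0 kΩ.
(Any R1, R2 with R2/(R1+R2) = 0.787 and R1‖R2 ≤ 26.0 kΩ will meet the spec.)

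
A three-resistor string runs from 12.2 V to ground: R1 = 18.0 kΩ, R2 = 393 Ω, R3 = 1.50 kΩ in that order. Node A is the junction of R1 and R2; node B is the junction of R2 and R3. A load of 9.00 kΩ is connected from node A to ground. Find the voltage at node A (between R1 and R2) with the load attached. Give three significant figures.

Below node A the series string R2+R3 = 1893 Ω sits in parallel with the 9000 Ω load: 1564 Ω.
V_A = 12.2 × 1564/(18000 + 1564) = 0.975 V.

V ≈ 0.975 V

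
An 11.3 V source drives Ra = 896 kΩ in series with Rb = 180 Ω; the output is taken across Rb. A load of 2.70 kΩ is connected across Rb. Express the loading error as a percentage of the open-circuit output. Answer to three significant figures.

The divider's output (Thévenin) resistance is Ra‖Rb = 180.0 Ω.
Fractional drop under load = R_th/(R_th + R_L) = 180.0 / (180.0 + 2700) = 0.06249.
So the output falls by 6.25 %.

6.25 %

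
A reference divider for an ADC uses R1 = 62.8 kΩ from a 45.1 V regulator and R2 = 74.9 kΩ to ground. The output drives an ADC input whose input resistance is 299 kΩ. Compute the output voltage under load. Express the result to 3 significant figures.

The load sits in parallel with R2: R2‖R_L = (74.9 × 299) / (74.9 + 299) = 59.90 kΩ.
V_out = 45.1 × 59.90 / (62.8 + 59.90) = 45.1 × 59.90/122.7 = 22.0 V.
(Unloaded it would have been 24.5 V.)

V_out ≈ 22.0 V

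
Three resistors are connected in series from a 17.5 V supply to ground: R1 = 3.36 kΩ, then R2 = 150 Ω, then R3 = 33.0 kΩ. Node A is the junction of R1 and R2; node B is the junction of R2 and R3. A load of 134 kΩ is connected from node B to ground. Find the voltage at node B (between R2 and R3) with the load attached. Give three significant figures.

V ≈ 15.5 V

At node B, R3 is in parallel with the load: R3‖R_L = 26480 Ω.
Below node A the resistance is R2 + (R3‖R_L) = 26630 Ω, so V_A = 17.5 × 26630/29990 = 15.54 V.
Then V_B = V_A × (R3‖R_L)/(R2 + R3‖R_L) = 15.54 × 26480/26630 = 15.5 V.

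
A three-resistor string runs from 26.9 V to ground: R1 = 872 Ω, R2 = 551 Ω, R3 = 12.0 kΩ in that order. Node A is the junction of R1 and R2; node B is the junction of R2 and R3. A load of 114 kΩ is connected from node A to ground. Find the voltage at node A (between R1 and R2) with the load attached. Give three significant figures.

V ≈ 25.0 V

Below node A the series string R2+R3 = 12550 Ω sits in parallel with the 114000 Ω load: 11310 Ω.
V_A = 26.9 × 11310/(872 + 11310) = 25.0 V.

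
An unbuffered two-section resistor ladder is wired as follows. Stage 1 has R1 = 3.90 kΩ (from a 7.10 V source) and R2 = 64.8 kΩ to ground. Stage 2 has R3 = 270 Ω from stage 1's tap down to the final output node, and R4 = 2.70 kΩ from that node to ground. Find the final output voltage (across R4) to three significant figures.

V_out ≈ 2.72 V

Stage 2 presents R3+R4 = 2970 Ω as a load on stage 1's tap.
Stage 1's lower leg becomes R2‖(R3+R4) = 2840 Ω, so V_mid = 7.10 × 2840/6740 = 2.992 V.
Stage 2 is itself unloaded: V_out = V_mid × R4/(R3+R4) = 2.992 × 2700/2970 = 2.72 V.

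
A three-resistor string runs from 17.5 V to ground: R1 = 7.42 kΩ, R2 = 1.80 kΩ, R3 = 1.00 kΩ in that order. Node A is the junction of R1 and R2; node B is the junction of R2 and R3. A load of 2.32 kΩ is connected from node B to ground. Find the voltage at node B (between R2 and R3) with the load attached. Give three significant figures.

At node B, R3 is in parallel with the load: R3‖R_L = 0.6988 kΩ.
Below node A the resistance is R2 + (R3‖R_L) = 2.499 kΩ, so V_A = 17.5 × 2.499/9.919 = 4.409 V.
Then V_B = V_A × (R3‖R_L)/(R2 + R3‖R_L) = 4.409 × 0.6988/2.499 = 1.23 V.

V ≈ 1.23 V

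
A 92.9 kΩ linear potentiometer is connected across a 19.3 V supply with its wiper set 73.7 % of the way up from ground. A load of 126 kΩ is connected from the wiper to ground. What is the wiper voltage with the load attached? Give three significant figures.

The wiper splits the pot into (1−α)R = 24.43 kΩ above and αR = 68.47 kΩ below.
Lower section ‖ load = 44.36 kΩ.
V_wiper = 19.3 × 44.36/(24.43 + 44.36) = 12.4 V.

V ≈ 12.4 V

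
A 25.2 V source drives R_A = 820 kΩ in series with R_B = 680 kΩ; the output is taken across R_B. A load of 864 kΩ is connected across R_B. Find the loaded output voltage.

The load sits in parallel with R_B: R_B‖R_L = (680 × 864) / (680 + 864) = 380.5 kΩ.
V_out = 25.2 × 380.5 / (820 + 380.5) = 25.2 × 380.5/1201 = 7.99 V.

V_out ≈ 7.99 V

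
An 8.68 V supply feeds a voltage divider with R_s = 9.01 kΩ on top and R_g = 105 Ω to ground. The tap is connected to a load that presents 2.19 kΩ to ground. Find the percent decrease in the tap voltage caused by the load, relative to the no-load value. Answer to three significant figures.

The divider's output (Thévenin) resistance is R_s‖R_g = 103.8 Ω.
Fractional drop under load = R_th/(R_th + R_L) = 103.8 / (103.8 + 2190) = 0.04525.
So the output falls by 4.52 %.

4.52 %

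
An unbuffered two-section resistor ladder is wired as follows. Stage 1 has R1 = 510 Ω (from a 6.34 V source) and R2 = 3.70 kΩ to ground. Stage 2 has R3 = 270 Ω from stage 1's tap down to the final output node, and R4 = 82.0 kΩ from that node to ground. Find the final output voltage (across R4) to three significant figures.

Stage 2 presents R3+R4 = 82270 Ω as a load on stage 1's tap.
Stage 1's lower leg becomes R2‖(R3+R4) = 3541 Ω, so V_mid = 6.34 × 3541/4051 = 5.542 V.
Stage 2 is itself unloaded: V_out = V_mid × R4/(R3+R4) = 5.542 × 82000/82270 = 5.52 V.

V_out ≈ 5.52 V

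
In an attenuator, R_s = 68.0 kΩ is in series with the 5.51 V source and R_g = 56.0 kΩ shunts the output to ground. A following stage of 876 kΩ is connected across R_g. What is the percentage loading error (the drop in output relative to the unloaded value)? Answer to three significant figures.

3.39 %

The divider's output (Thévenin) resistance is R_s‖R_g = 30.71 kΩ.
Fractional drop under load = R_th/(R_th + R_L) = 30.71 / (30.71 + 876) = 0.03387.
So the output falls by 3.39 %.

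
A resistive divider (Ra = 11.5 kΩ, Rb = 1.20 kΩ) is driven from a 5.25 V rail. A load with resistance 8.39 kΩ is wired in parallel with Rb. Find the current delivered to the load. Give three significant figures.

I_L ≈ 0.0523 mA

Rb‖R_L = 1.050 kΩ; V_out = 5.25 × 1.050/12.55 = 0.4392 V.
I_L = V_out / R_L = 0.4392 / 8.39 kΩ = 0.0523 mA.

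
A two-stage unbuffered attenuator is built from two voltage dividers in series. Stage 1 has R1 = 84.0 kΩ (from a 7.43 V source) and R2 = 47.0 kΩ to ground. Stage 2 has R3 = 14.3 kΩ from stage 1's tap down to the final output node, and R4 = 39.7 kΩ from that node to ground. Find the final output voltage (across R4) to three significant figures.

Stage 2 presents R3+R4 = 54.00 kΩ as a load on stage 1's tap.
Stage 1's lower leg becomes R2‖(R3+R4) = 25.13 kΩ, so V_mid = 7.43 × 25.13/109.1 = 1.711 V.
Stage 2 is itself unloaded: V_out = V_mid × R4/(R3+R4) = 1.711 × 39.7/54.00 = 1.26 V.

V_out ≈ 1.26 V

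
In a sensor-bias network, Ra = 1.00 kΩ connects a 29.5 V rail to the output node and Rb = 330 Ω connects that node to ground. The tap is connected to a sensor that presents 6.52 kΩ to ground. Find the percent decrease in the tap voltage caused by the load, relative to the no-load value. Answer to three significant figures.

3.67 %

The divider's output (Thévenin) resistance is Ra‖Rb = 248.1 Ω.
Fractional drop under load = R_th/(R_th + R_L) = 248.1 / (248.1 + 6520) = 0.03666.
So the output falls by 3.67 %.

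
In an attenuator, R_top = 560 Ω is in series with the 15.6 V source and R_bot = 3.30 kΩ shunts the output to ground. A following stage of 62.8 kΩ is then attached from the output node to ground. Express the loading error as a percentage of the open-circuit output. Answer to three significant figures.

0.757 %

The divider's output (Thévenin) resistance is R_top‖R_bot = 478.8 Ω.
Fractional drop under load = R_th/(R_th + R_L) = 478.8 / (478.8 + 62800) = 0.007566.
So the output falls by 0.757 %.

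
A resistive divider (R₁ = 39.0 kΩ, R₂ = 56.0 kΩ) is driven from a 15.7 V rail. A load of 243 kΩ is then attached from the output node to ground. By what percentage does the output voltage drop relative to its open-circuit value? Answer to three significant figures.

Unloaded V = 15.7 × 56.0/95.00 = 9.2547 V.
Loaded: R₂‖R_L = 45.51 kΩ, giving V = 15.7 × 45.51/84.51 = 8.4548 V.
Drop = (9.2547 − 8.4548) / 9.2547 = 8.64 %.

8.64 %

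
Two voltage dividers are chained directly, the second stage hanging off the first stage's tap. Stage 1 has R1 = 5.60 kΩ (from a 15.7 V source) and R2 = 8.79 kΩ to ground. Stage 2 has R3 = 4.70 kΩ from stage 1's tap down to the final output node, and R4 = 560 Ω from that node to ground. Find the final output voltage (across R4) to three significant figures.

V_out ≈ 0.619 V

Stage 2 presents R3+R4 = 5260 Ω as a load on stage 1's tap.
Stage 1's lower leg becomes R2‖(R3+R4) = 3291 Ω, so V_mid = 15.7 × 3291/8891 = 5.811 V.
Stage 2 is itself unloaded: V_out = V_mid × R4/(R3+R4) = 5.811 × 560/5260 = 0.619 V.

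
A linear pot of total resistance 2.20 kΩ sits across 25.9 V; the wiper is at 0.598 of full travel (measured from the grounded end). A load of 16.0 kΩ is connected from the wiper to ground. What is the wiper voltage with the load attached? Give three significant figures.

The wiper splits the pot into (1−α)R = 884.4 Ω above and αR = 1316 Ω below.
Lower section ‖ load = 1216 Ω.
V_wiper = 25.9 × 1216/(884.4 + 1216) = 15.0 V.

V ≈ 15.0 V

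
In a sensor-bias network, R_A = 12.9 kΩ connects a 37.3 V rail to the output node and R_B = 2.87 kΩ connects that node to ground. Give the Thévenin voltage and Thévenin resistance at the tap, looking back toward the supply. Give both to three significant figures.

V_th = 6.79 V, R_th = 2.35 kΩ

V_th is the open-circuit tap voltage: 37.3 × 2.87/(12.9 + 2.87) = 6.79 V.
With the supply zeroed, R_A and R_B appear in parallel from the tap: R_th = R_A‖R_B = (12.9 × 2.87)/15.77 = 2.35 kΩ.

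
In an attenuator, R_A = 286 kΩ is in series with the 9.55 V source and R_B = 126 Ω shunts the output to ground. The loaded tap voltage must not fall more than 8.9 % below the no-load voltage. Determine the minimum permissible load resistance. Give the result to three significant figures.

Output resistance R_th = R_A‖R_B = (286000 × 126)/286100 = 125.9 Ω.
The fractional drop is R_th/(R_th + R_L); requiring this ≤ 0.0890 gives R_L ≥ R_th(1/0.0890 − 1) = 125.9 × 10.24 = 1.29 kΩ.

R_L(min) ≈ 1.29 kΩ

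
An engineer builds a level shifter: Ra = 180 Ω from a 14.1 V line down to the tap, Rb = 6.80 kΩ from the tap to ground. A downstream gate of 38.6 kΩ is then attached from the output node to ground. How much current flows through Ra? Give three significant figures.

I ≈ 2.37 mA

Rb‖R_L = 5781 Ω, so the source sees Ra + Rb‖R_L = 5961 Ω.
I = 14.1 V / 5961 Ω = 2.37 mA.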